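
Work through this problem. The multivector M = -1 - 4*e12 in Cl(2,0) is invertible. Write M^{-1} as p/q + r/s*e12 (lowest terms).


M = -1 - 4*e12, where e12^2 = -1.
Since M commutes with its reverse ~M = a - b*e12, M * ~M = a^2 - b^2*e12^2 = a^2 + b^2.
So M^{-1} = ~M / (a^2 + b^2) = (a - b*e12)/(a^2 + b^2).
a^2 + b^2 = 1 + 16 = 17
Scalar part = -1/17 = -1/17
Bivector coeff = 4/17 = 4/17
M^{-1} = -1/17 + 4/17*e12


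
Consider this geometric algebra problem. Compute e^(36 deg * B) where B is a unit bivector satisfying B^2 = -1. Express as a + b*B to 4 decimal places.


For a unit bivector B with B^2 = -1, the exponential series gives
e^(theta*B) = cos(theta) + sin(theta)*B (the GA analogue of Euler's formula).
theta = 36 degrees = 0.628319 rad
cos(36 deg) = 0.8090
sin(36 deg) = 0.5878
exp(theta*B) = 0.8090 + 0.5878*B


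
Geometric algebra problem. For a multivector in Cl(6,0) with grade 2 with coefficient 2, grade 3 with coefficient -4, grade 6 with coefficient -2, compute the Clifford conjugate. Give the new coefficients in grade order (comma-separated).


Clifford conjugate sign for grade k: (-1)^(k(k+1)/2)
Grade 2: (-1)^(2*3/2) = (-1)^3 = -1, coeff 2 -> -2
Grade 3: (-1)^(3*4/2) = (-1)^6 = 1, coeff -4 -> -4
Grade 6: (-1)^(6*7/2) = (-1)^21 = -1, coeff -2 -> 2
Conjugated coefficients: -2, -4, 2


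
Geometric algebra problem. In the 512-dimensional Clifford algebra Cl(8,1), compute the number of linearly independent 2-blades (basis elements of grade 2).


Number of grade-k basis blades in Cl(p,q) with n = p + q is C(n, k).
n = 8 + 1 = 9
C(9, 2) = 9! / (2! * 7!)
= 362880 / (2 * 5040)
= 36


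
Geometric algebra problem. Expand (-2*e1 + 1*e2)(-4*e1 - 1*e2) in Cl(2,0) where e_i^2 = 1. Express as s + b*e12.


Expand: (-2*e1 + 1*e2)(-4*e1 - 1*e2)
= (-2)*(-4)*e1e1 + (-2)*(-1)*e1e2 + 1*(-4)*e2e1 + 1*(-1)*e2e2
Using e1^2 = e2^2 = 1, e2e1 = -e1e2:
Scalar part s = (-2)*(-4) + 1*(-1) = 8 + (-1) = 7
Bivector part b = (-2)*(-1) - 1*(-4) = 2 - (-4) = 6
uv = 7 + 6*e12


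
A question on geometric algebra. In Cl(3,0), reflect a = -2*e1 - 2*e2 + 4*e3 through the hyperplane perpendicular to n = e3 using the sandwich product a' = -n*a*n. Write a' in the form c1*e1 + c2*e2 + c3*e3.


Reflection formula: a' = -n*a*n, with n = e3 (unit vector, n^2 = 1).
For reflection through hyperplane perp to e3:
The component along e3 flips sign, others stay.
a = (-2, -2, 4)
a' = (-2, -2, -4)
a' = -2*e1 - 2*e2 - 4*e3


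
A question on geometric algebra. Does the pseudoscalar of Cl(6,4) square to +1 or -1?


The pseudoscalar I = e1...e_n (product of all n generators) of Cl(p,q) satisfies I^2 = (-1)^(q + n(n-1)/2).
p = 6, q = 4, n = p + q = 10
n(n-1)/2 = 10 * 9 / 2 = 45
Exponent = q + n(n-1)/2 = 4 + 45 = 49
I^2 = (-1)^49 = -1


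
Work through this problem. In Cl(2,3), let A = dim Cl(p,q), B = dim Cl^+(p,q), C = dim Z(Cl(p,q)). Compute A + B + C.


n = 2 + 3 = 5
Total dim = 2^5 = 32
Even subalgebra dim = 2^4 = 16
n is odd, so center dim = 2
Sum = 32 + 16 + 2 = 50


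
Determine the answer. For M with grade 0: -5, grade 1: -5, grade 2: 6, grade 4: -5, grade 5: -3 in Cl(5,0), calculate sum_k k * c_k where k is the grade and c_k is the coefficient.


Grade-weighted sum = sum of grade_k * coefficient_k
0*(-5) = 0
1*(-5) = -5
2*6 = 12
4*(-5) = -20
5*(-3) = -15
Total = 0 + (-5) + 12 + (-20) + (-15) = -28


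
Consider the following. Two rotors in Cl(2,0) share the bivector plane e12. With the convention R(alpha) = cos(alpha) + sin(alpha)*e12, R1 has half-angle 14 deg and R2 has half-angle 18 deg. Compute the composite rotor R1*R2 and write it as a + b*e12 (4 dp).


Same-plane rotors commute and their half-angles add:
R1*R2 = cos(a1 + a2) + sin(a1 + a2)*e12.
a1 + a2 = 14 + 18 = 32 deg
cos(32 deg) = 0.8480
sin(32 deg) = 0.5299
R1*R2 = 0.8480 + 0.5299*e12


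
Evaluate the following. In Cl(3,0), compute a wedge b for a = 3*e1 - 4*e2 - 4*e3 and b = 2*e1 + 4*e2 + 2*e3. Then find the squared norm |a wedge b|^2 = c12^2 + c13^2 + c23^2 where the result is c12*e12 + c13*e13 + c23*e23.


a wedge b = (a1*b2 - a2*b1)*e12 + (a1*b3 - a3*b1)*e13 + (a2*b3 - a3*b2)*e23
e12 coeff: 3*4 - (-4)*2 = 12 - (-8) = 20
e13 coeff: 3*2 - (-4)*2 = 6 - (-8) = 14
e23 coeff: (-4)*2 - (-4)*4 = -8 - (-16) = 8
|a wedge b|^2 = 20^2 + 14^2 + 8^2
= 400 + 196 + 64
= 660


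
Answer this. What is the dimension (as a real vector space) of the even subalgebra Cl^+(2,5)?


Even subalgebra dimension = 2^(n-1)
n = 2 + 5 = 7
2^(7 - 1) = 2^6 = 64
Verification: sum of C(7,k) for even k = 1 + 21 + 35 + 7 = 64
Result = 64


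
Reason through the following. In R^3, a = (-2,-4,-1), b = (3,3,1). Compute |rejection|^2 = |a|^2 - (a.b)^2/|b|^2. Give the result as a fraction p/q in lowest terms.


|a|^2 = (-2)^2 + (-4)^2 + (-1)^2 = 21
|b|^2 = 3^2 + 3^2 + 1^2 = 19
a . b = (-2)*3 + (-4)*3 + (-1)*1 = -19
(a.b)^2 = (-19)^2 = 361
|rej|^2 = 21 - 361/19
= (399 - 361)/19
= 38/19
In lowest terms: 2/1


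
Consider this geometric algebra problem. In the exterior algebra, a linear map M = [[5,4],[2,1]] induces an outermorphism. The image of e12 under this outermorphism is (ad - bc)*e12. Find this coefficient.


The outermorphism of a linear map f sends e1^e2 to f(e1)^f(e2).
f(e1) = 5*e1 + 2*e2
f(e2) = 4*e1 + 1*e2
f(e1) ^ f(e2) = (5*e1 + 2*e2) ^ (4*e1 + 1*e2)
= 5*1*e12 + 2*4*e21
= (5 - 8)*e12
= -3*e12
Coefficient = -3


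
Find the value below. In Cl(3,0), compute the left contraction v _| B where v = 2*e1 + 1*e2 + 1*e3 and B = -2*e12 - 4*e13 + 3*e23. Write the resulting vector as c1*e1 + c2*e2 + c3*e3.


Left contraction v _| B = <vB>_1 (grade-1 part of the geometric product vB).
Using e1_|e12 = e2, e2_|e12 = -e1, e1_|e13 = e3, e3_|e13 = -e1, e2_|e23 = e3, e3_|e23 = -e2:
e1 coeff: -v2*b12 - v3*b13 = -(1)*(-2) - (1)*(-4) = 6
e2 coeff: v1*b12 - v3*b23 = (2)*(-2) - (1)*(3) = -7
e3 coeff: v1*b13 + v2*b23 = (2)*(-4) + (1)*(3) = -5
v _| B = 6*e1 - 7*e2 - 5*e3


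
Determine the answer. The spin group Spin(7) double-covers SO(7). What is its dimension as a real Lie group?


Spin(n) double-covers SO(n); both have Lie algebra so(n) of dimension n(n-1)/2.
n = 7
n(n-1) = 7 * 6 = 42
dim Spin(7) = 42/2 = 21


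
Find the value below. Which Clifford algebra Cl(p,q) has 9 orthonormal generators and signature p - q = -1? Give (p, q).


We need p + q = 9 and p - q = -1.
Adding: 2p = 9 + (-1) = 8, so p = 4.
Then q = 9 - 4 = 5.
(p, q) = (4, 5)


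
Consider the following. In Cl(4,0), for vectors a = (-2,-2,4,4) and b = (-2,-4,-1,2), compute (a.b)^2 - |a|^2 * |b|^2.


a . b = (-2)*(-2) + (-2)*(-4) + 4*(-1) + 4*2
= 4 + 8 + (-4) + 8 = 16
|a|^2 = (-2)^2 + (-2)^2 + 4^2 + 4^2 = 40
|b|^2 = (-2)^2 + (-4)^2 + (-1)^2 + 2^2 = 25
(a.b)^2 = 16^2 = 256
|a|^2 * |b|^2 = 40 * 25 = 1000
Result = 256 - 1000 = -744


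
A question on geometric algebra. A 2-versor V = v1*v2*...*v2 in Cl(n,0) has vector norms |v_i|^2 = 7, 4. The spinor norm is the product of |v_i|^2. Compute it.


Spinor norm N(V) = |v1|^2 * |v2|^2 * ... * |v2|^2
= 7 * 4
Running product: 7, 28
N(V) = 28


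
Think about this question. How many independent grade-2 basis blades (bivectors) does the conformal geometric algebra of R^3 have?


The conformal model of R^3 uses Cl(4,1) with m = 3 + 2 = 5 generators.
Number of grade-2 blades = C(m, 2) = C(5, 2)
= 5*4/2 = 10


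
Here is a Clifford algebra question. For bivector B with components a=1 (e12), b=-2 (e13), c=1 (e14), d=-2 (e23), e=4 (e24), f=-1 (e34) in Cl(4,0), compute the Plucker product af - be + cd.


Plucker relation: af - be + cd
a*f = 1*(-1) = -1
b*e = (-2)*4 = -8
c*d = 1*(-2) = -2
af - be + cd = -1 - (-8) + (-2)
= 5


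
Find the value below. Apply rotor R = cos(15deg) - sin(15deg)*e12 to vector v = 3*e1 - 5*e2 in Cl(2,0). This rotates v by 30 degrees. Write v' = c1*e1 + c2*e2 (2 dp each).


Rotor R = cos(15deg) - sin(15deg)*e12
Rotation angle theta = 2 * 15 = 30 degrees
v' = R*v*~R rotates v by theta.
cos(30deg) = 0.8660, sin(30deg) = 0.5000
v'_1 = 3*cos(30deg) - (-5)*sin(30deg)
= 3*0.8660 - (-5)*0.5000
= 5.10
v'_2 = 3*sin(30deg) + (-5)*cos(30deg)
= 3*0.5000 + (-5)*0.8660
= -2.83
v' = 5.10*e1 - 2.83*e2


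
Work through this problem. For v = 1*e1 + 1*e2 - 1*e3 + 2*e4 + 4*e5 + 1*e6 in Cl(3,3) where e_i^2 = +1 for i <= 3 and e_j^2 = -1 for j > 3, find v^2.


v^2 = sum of c_i^2 * e_i^2
Positive signature terms (e_i^2 = +1): 1^2 + 1^2 + (-1)^2 = 3
Negative signature terms (e_j^2 = -1): 2^2 + 4^2 + 1^2 = 21
v^2 = 3 - 21 = -18


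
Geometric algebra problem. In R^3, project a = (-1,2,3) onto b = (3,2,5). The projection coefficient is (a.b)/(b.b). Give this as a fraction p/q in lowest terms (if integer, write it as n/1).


Projection coefficient = (a . b) / (b . b)
a . b = (-1)*3 + 2*2 + 3*5
= -3 + 4 + 15 = 16
b . b = 3^2 + 2^2 + 5^2
= 9 + 4 + 25 = 38
Coefficient = 16/38
In lowest terms: 8/19


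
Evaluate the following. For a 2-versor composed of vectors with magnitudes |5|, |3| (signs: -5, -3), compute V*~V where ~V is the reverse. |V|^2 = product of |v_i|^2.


Each vector v_i has |v_i|^2 = s_i^2
Squared scales: (-5)^2 = 25, (-3)^2 = 9
|V|^2 = 25 * 9
= 225


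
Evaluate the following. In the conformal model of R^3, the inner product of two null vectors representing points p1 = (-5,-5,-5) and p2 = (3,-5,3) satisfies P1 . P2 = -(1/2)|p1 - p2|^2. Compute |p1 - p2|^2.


p1 - p2 = (-8, 0, -8)
|p1 - p2|^2 = (-8)^2 + 0^2 + (-8)^2
= 64 + 0 + 64
= 128


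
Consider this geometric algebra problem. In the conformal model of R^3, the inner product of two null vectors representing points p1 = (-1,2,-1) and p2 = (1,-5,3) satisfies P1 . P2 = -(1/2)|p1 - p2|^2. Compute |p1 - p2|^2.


p1 - p2 = (-2, 7, -4)
|p1 - p2|^2 = (-2)^2 + 7^2 + (-4)^2
= 4 + 49 + 16
= 69


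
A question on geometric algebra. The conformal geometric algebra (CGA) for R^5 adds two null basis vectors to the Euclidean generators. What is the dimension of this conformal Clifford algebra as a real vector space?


The conformal model of R^5 uses Cl(6,1): the 5 Euclidean generators plus two extra orthogonal generators e+ (e+^2 = +1) and e- (e-^2 = -1), from which the null vectors e0, einf are built.
Number of generators m = 5 + 2 = 7.
dim Cl(p,q) = 2^m = 2^7 = 128


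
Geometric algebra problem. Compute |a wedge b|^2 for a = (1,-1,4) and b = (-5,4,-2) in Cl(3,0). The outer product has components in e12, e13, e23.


a wedge b = (a1*b2 - a2*b1)*e12 + (a1*b3 - a3*b1)*e13 + (a2*b3 - a3*b2)*e23
e12 coeff: 1*4 - (-1)*(-5) = 4 - 5 = -1
e13 coeff: 1*(-2) - 4*(-5) = -2 - (-20) = 18
e23 coeff: (-1)*(-2) - 4*4 = 2 - 16 = -14
|a wedge b|^2 = (-1)^2 + 18^2 + (-14)^2
= 1 + 324 + 196
= 521


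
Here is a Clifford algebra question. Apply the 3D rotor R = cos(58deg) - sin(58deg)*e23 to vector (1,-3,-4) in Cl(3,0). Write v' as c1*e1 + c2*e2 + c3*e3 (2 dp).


Rotor R = cos(58deg) - sin(58deg)*e23
Rotation angle theta = 2 * 58 = 116 degrees in the e23 plane (e2 -> e3).
The component perpendicular to the plane (e1) is invariant: v'_1 = v1 = 1.00
cos(116deg) = -0.4384, sin(116deg) = 0.8988
v'_2 = v2*cos(theta) - v3*sin(theta) = -3*(-0.4384) - (-4)*0.8988 = 4.91
v'_3 = v2*sin(theta) + v3*cos(theta) = -3*0.8988 + (-4)*(-0.4384) = -0.94
v' = 1.00*e1 + 4.91*e2 - 0.94*e3


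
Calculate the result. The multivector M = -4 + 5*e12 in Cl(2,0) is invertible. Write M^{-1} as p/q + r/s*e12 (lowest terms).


M = -4 + 5*e12, where e12^2 = -1.
Since M commutes with its reverse ~M = a - b*e12, M * ~M = a^2 - b^2*e12^2 = a^2 + b^2.
So M^{-1} = ~M / (a^2 + b^2) = (a - b*e12)/(a^2 + b^2).
a^2 + b^2 = 16 + 25 = 41
Scalar part = -4/41 = -4/41
Bivector coeff = -5/41 = -5/41
M^{-1} = -4/41 - 5/41*e12


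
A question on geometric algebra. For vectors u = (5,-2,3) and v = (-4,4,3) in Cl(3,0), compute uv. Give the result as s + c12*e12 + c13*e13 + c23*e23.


In Cl(3,0): e_i^2 = 1, e_ie_j = -e_je_i for i != j.
Scalar part = u . v = 5*(-4) + (-2)*4 + 3*3
= -20 + (-8) + 9 = -19
e12 coeff = 5*4 - (-2)*(-4) = 20 - 8 = 12
e13 coeff = 5*3 - 3*(-4) = 15 - (-12) = 27
e23 coeff = (-2)*3 - 3*4 = -6 - 12 = -18
uv = -19 + 12*e12 + 27*e13 - 18*e23


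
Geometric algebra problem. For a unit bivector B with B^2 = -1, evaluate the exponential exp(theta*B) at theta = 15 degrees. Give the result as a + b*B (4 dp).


For a unit bivector B with B^2 = -1, the exponential series gives
e^(theta*B) = cos(theta) + sin(theta)*B (the GA analogue of Euler's formula).
theta = 15 degrees = 0.261799 rad
cos(15 deg) = 0.9659
sin(15 deg) = 0.2588
exp(theta*B) = 0.9659 + 0.2588*B


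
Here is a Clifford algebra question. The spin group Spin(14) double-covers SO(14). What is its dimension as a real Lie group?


Spin(n) double-covers SO(n); both have Lie algebra so(n) of dimension n(n-1)/2.
n = 14
n(n-1) = 14 * 13 = 182
dim Spin(14) = 182/2 = 91


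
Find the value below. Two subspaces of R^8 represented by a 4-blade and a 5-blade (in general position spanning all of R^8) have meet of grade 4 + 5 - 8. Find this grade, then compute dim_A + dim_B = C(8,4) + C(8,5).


Meet grade = grade(A) + grade(B) - n
= 4 + 5 - 8 = 1
C(8,4) = 70
C(8,5) = 56
dim_A + dim_B = 70 + 56 = 126


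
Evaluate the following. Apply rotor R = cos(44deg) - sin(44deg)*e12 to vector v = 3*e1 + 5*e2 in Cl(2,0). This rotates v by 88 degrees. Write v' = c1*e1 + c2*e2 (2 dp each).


Rotor R = cos(44deg) - sin(44deg)*e12
Rotation angle theta = 2 * 44 = 88 degrees
v' = R*v*~R rotates v by theta.
cos(88deg) = 0.0349, sin(88deg) = 0.9994
v'_1 = 3*cos(88deg) - 5*sin(88deg)
= 3*0.0349 - 5*0.9994
= -4.89
v'_2 = 3*sin(88deg) + 5*cos(88deg)
= 3*0.9994 + 5*0.0349
= 3.17
v' = -4.89*e1 + 3.17*e2


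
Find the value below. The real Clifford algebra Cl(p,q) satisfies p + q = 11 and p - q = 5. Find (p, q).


We need p + q = 11 and p - q = 5.
Adding: 2p = 11 + 5 = 16, so p = 8.
Then q = 11 - 8 = 3.
(p, q) = (8, 3)


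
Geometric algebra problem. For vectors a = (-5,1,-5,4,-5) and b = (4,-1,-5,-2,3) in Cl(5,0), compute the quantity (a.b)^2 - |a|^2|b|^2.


a . b = (-5)*4 + 1*(-1) + (-5)*(-5) + 4*(-2) + (-5)*3
= -20 + (-1) + 25 + (-8) + (-15) = -19
|a|^2 = (-5)^2 + 1^2 + (-5)^2 + 4^2 + (-5)^2 = 92
|b|^2 = 4^2 + (-1)^2 + (-5)^2 + (-2)^2 + 3^2 = 55
(a.b)^2 = (-19)^2 = 361
|a|^2 * |b|^2 = 92 * 55 = 5060
Result = 361 - 5060 = -4699


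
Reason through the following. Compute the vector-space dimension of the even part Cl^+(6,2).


Even subalgebra dimension = 2^(n-1)
n = 6 + 2 = 8
2^(8 - 1) = 2^7 = 128
Verification: sum of C(8,k) for even k = 1 + 28 + 70 + 28 + 1 = 128
Result = 128


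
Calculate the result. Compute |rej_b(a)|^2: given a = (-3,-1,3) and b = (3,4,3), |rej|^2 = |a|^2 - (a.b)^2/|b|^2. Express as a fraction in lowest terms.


|a|^2 = (-3)^2 + (-1)^2 + 3^2 = 19
|b|^2 = 3^2 + 4^2 + 3^2 = 34
a . b = (-3)*3 + (-1)*4 + 3*3 = -4
(a.b)^2 = (-4)^2 = 16
|rej|^2 = 19 - 16/34
= (646 - 16)/34
= 630/34
In lowest terms: 315/17


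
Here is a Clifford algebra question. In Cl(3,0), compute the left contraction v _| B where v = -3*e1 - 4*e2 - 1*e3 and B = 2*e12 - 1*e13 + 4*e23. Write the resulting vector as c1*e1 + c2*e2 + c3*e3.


Left contraction v _| B = <vB>_1 (grade-1 part of the geometric product vB).
Using e1_|e12 = e2, e2_|e12 = -e1, e1_|e13 = e3, e3_|e13 = -e1, e2_|e23 = e3, e3_|e23 = -e2:
e1 coeff: -v2*b12 - v3*b13 = -(-4)*(2) - (-1)*(-1) = 7
e2 coeff: v1*b12 - v3*b23 = (-3)*(2) - (-1)*(4) = -2
e3 coeff: v1*b13 + v2*b23 = (-3)*(-1) + (-4)*(4) = -13
v _| B = 7*e1 - 2*e2 - 13*e3


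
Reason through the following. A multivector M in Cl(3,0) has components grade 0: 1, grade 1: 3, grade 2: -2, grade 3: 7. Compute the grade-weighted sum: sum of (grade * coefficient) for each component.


Grade-weighted sum = sum of grade_k * coefficient_k
0*1 = 0
1*3 = 3
2*(-2) = -4
3*7 = 21
Total = 0 + 3 + (-4) + 21 = 20


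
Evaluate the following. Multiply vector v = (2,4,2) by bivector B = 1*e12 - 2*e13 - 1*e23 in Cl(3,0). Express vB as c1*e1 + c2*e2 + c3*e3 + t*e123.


vB has grade-1 (vector) and grade-3 (trivector) parts: vB = (v _| B) + (v ^ B).
Vector part <vB>_1:
  e1: -v2*b12 - v3*b13 = -(4)*(1) - (2)*(-2) = 0
  e2: v1*b12 - v3*b23 = (2)*(1) - (2)*(-1) = 4
  e3: v1*b13 + v2*b23 = (2)*(-2) + (4)*(-1) = -8
Trivector part <vB>_3:
  e123: v1*b23 - v2*b13 + v3*b12 = (2)*(-1) - (4)*(-2) + (2)*(1) = 8
vB = 0*e1 + 4*e2 - 8*e3 + 8*e123


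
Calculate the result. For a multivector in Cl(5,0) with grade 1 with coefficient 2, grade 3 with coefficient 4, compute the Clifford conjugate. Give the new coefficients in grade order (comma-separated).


Clifford conjugate sign for grade k: (-1)^(k(k+1)/2)
Grade 1: (-1)^(1*2/2) = (-1)^1 = -1, coeff 2 -> -2
Grade 3: (-1)^(3*4/2) = (-1)^6 = 1, coeff 4 -> 4
Conjugated coefficients: -2, 4


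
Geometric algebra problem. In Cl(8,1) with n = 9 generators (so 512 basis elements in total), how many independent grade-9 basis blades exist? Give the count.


Number of grade-k basis blades in Cl(p,q) with n = p + q is C(n, k).
n = 8 + 1 = 9
C(9, 9) = 9! / (9! * 0!)
= 362880 / (362880 * 1)
= 1


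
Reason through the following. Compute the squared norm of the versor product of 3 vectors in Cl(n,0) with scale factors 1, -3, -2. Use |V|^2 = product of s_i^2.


Each vector v_i has |v_i|^2 = s_i^2
Squared scales: 1^2 = 1, (-3)^2 = 9, (-2)^2 = 4
|V|^2 = 1 * 9 * 4
= 36


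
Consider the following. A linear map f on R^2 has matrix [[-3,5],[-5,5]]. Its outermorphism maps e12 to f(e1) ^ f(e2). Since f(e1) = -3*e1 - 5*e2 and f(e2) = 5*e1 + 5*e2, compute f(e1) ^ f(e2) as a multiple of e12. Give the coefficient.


The outermorphism of a linear map f sends e1^e2 to f(e1)^f(e2).
f(e1) = -3*e1 - 5*e2
f(e2) = 5*e1 + 5*e2
f(e1) ^ f(e2) = (-3*e1 - 5*e2) ^ (5*e1 + 5*e2)
= (-3)*5*e12 + (-5)*5*e21
= (-15 - (-25))*e12
= 10*e12
Coefficient = 10


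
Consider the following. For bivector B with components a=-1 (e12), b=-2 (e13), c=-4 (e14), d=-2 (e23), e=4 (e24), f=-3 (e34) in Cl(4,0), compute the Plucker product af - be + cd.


Plucker relation: af - be + cd
a*f = (-1)*(-3) = 3
b*e = (-2)*4 = -8
c*d = (-4)*(-2) = 8
af - be + cd = 3 - (-8) + 8
= 19


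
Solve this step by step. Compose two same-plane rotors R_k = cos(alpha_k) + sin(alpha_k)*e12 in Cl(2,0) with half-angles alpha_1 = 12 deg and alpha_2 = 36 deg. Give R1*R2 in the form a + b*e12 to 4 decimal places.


Same-plane rotors commute and their half-angles add:
R1*R2 = cos(a1 + a2) + sin(a1 + a2)*e12.
a1 + a2 = 12 + 36 = 48 deg
cos(48 deg) = 0.6691
sin(48 deg) = 0.7431
R1*R2 = 0.6691 + 0.7431*e12


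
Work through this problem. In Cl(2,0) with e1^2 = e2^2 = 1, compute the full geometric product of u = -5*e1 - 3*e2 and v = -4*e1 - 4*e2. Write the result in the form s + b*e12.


Expand: (-5*e1 - 3*e2)(-4*e1 - 4*e2)
= (-5)*(-4)*e1e1 + (-5)*(-4)*e1e2 + (-3)*(-4)*e2e1 + (-3)*(-4)*e2e2
Using e1^2 = e2^2 = 1, e2e1 = -e1e2:
Scalar part s = (-5)*(-4) + (-3)*(-4) = 20 + 12 = 32
Bivector part b = (-5)*(-4) - (-3)*(-4) = 20 - 12 = 8
uv = 32 + 8*e12


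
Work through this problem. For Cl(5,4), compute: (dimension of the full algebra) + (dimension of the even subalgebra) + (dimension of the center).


n = 5 + 4 = 9
Total dim = 2^9 = 512
Even subalgebra dim = 2^8 = 256
n is odd, so center dim = 2
Sum = 512 + 256 + 2 = 770


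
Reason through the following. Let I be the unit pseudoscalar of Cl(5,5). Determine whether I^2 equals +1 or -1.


The pseudoscalar I = e1...e_n (product of all n generators) of Cl(p,q) satisfies I^2 = (-1)^(q + n(n-1)/2).
p = 5, q = 5, n = p + q = 10
n(n-1)/2 = 10 * 9 / 2 = 45
Exponent = q + n(n-1)/2 = 5 + 45 = 50
I^2 = (-1)^50 = +1


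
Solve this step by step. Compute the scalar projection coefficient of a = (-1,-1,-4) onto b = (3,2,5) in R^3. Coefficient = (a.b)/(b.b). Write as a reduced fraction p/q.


Projection coefficient = (a . b) / (b . b)
a . b = (-1)*3 + (-1)*2 + (-4)*5
= -3 + (-2) + (-20) = -25
b . b = 3^2 + 2^2 + 5^2
= 9 + 4 + 25 = 38
Coefficient = -25/38
In lowest terms: -25/38


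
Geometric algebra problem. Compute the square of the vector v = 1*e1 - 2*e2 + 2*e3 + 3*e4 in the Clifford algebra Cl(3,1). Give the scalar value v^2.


v^2 = sum of c_i^2 * e_i^2
Positive signature terms (e_i^2 = +1): 1^2 + (-2)^2 + 2^2 = 9
Negative signature terms (e_j^2 = -1): 3^2 = 9
v^2 = 9 - 9 = 0


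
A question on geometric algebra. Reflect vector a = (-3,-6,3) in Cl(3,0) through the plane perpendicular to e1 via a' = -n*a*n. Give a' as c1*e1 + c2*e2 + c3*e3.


Reflection formula: a' = -n*a*n, with n = e1 (unit vector, n^2 = 1).
For reflection through hyperplane perp to e1:
The component along e1 flips sign, others stay.
a = (-3, -6, 3)
a' = (3, -6, 3)
a' = 3*e1 - 6*e2 + 3*e3


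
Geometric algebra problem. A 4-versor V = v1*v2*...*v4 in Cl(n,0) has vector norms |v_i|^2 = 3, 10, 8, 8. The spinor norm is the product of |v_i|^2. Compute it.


Spinor norm N(V) = |v1|^2 * |v2|^2 * ... * |v4|^2
= 3 * 10 * 8 * 8
Running product: 3, 30, 240, 1920
N(V) = 1920


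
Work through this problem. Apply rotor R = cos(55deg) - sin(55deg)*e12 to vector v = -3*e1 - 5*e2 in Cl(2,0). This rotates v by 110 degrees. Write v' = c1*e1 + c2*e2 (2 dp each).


Rotor R = cos(55deg) - sin(55deg)*e12
Rotation angle theta = 2 * 55 = 110 degrees
v' = R*v*~R rotates v by theta.
cos(110deg) = -0.3420, sin(110deg) = 0.9397
v'_1 = -3*cos(110deg) - (-5)*sin(110deg)
= -3*(-0.3420) - (-5)*0.9397
= 5.72
v'_2 = -3*sin(110deg) + (-5)*cos(110deg)
= -3*0.9397 + (-5)*(-0.3420)
= -1.11
v' = 5.72*e1 - 1.11*e2


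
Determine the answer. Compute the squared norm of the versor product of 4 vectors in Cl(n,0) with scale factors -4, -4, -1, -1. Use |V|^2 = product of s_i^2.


Each vector v_i has |v_i|^2 = s_i^2
Squared scales: (-4)^2 = 16, (-4)^2 = 16, (-1)^2 = 1, (-1)^2 = 1
|V|^2 = 16 * 16 * 1 * 1
= 256


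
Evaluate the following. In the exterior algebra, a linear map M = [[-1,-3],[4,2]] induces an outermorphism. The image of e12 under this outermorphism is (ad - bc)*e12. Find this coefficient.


The outermorphism of a linear map f sends e1^e2 to f(e1)^f(e2).
f(e1) = -1*e1 + 4*e2
f(e2) = -3*e1 + 2*e2
f(e1) ^ f(e2) = (-1*e1 + 4*e2) ^ (-3*e1 + 2*e2)
= (-1)*2*e12 + 4*(-3)*e21
= (-2 - (-12))*e12
= 10*e12
Coefficient = 10


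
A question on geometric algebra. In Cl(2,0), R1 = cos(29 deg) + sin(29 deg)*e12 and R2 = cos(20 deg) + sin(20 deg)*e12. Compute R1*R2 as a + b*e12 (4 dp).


Same-plane rotors commute and their half-angles add:
R1*R2 = cos(a1 + a2) + sin(a1 + a2)*e12.
a1 + a2 = 29 + 20 = 49 deg
cos(49 deg) = 0.6561
sin(49 deg) = 0.7547
R1*R2 = 0.6561 + 0.7547*e12


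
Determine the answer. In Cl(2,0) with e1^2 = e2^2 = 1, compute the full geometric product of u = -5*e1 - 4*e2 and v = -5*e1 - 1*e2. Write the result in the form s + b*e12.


Expand: (-5*e1 - 4*e2)(-5*e1 - 1*e2)
= (-5)*(-5)*e1e1 + (-5)*(-1)*e1e2 + (-4)*(-5)*e2e1 + (-4)*(-1)*e2e2
Using e1^2 = e2^2 = 1, e2e1 = -e1e2:
Scalar part s = (-5)*(-5) + (-4)*(-1) = 25 + 4 = 29
Bivector part b = (-5)*(-1) - (-4)*(-5) = 5 - 20 = -15
uv = 29 - 15*e12


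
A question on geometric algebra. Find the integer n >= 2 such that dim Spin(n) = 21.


dim Spin(n) = dim so(n) = n(n-1)/2.
Solve n(n-1)/2 = 21, i.e. n^2 - n - 42 = 0.
Discriminant = 1 + 8*21 = 169
n = (1 + sqrt(169))/2 = (1 + 13)/2 = 7


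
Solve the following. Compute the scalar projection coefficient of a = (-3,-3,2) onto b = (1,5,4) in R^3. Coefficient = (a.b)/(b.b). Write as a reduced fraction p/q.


Projection coefficient = (a . b) / (b . b)
a . b = (-3)*1 + (-3)*5 + 2*4
= -3 + (-15) + 8 = -10
b . b = 1^2 + 5^2 + 4^2
= 1 + 25 + 16 = 42
Coefficient = -10/42
In lowest terms: -5/21


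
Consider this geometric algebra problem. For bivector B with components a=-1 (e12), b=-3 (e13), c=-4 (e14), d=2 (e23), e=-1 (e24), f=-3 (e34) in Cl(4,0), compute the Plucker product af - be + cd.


Plucker relation: af - be + cd
a*f = (-1)*(-3) = 3
b*e = (-3)*(-1) = 3
c*d = (-4)*2 = -8
af - be + cd = 3 - 3 + (-8)
= -8


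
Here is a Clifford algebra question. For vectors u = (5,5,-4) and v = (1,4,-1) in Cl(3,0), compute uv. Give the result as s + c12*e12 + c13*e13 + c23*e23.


In Cl(3,0): e_i^2 = 1, e_ie_j = -e_je_i for i != j.
Scalar part = u . v = 5*1 + 5*4 + (-4)*(-1)
= 5 + 20 + 4 = 29
e12 coeff = 5*4 - 5*1 = 20 - 5 = 15
e13 coeff = 5*(-1) - (-4)*1 = -5 - (-4) = -1
e23 coeff = 5*(-1) - (-4)*4 = -5 - (-16) = 11
uv = 29 + 15*e12 - 1*e13 + 11*e23


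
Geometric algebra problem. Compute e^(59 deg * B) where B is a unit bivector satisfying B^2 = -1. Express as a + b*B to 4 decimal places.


For a unit bivector B with B^2 = -1, the exponential series gives
e^(theta*B) = cos(theta) + sin(theta)*B (the GA analogue of Euler's formula).
theta = 59 degrees = 1.029744 rad
cos(59 deg) = 0.5150
sin(59 deg) = 0.8572
exp(theta*B) = 0.5150 + 0.8572*B


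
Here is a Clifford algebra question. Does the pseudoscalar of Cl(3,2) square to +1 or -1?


The pseudoscalar I = e1...e_n (product of all n generators) of Cl(p,q) satisfies I^2 = (-1)^(q + n(n-1)/2).
p = 3, q = 2, n = p + q = 5
n(n-1)/2 = 5 * 4 / 2 = 10
Exponent = q + n(n-1)/2 = 2 + 10 = 12
I^2 = (-1)^12 = +1


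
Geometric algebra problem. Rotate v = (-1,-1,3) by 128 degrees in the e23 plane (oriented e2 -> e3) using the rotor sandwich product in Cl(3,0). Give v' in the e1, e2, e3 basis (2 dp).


Rotor R = cos(64deg) - sin(64deg)*e23
Rotation angle theta = 2 * 64 = 128 degrees in the e23 plane (e2 -> e3).
The component perpendicular to the plane (e1) is invariant: v'_1 = v1 = -1.00
cos(128deg) = -0.6157, sin(128deg) = 0.7880
v'_2 = v2*cos(theta) - v3*sin(theta) = -1*(-0.6157) - 3*0.7880 = -1.75
v'_3 = v2*sin(theta) + v3*cos(theta) = -1*0.7880 + 3*(-0.6157) = -2.63
v' = -1.00*e1 - 1.75*e2 - 2.63*e3


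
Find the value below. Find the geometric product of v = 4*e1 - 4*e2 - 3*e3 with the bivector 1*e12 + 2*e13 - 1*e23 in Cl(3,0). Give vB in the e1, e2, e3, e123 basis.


vB has grade-1 (vector) and grade-3 (trivector) parts: vB = (v _| B) + (v ^ B).
Vector part <vB>_1:
  e1: -v2*b12 - v3*b13 = -(-4)*(1) - (-3)*(2) = 10
  e2: v1*b12 - v3*b23 = (4)*(1) - (-3)*(-1) = 1
  e3: v1*b13 + v2*b23 = (4)*(2) + (-4)*(-1) = 12
Trivector part <vB>_3:
  e123: v1*b23 - v2*b13 + v3*b12 = (4)*(-1) - (-4)*(2) + (-3)*(1) = 1
vB = 10*e1 + 1*e2 + 12*e3 + 1*e123


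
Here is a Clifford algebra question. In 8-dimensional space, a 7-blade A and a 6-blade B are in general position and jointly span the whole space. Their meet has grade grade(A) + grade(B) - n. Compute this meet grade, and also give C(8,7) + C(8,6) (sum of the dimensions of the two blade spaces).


Meet grade = grade(A) + grade(B) - n
= 7 + 6 - 8 = 5
C(8,7) = 8
C(8,6) = 28
dim_A + dim_B = 8 + 28 = 36


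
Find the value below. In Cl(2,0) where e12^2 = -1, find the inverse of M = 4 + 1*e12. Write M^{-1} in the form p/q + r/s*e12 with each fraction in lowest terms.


M = 4 + 1*e12, where e12^2 = -1.
Since M commutes with its reverse ~M = a - b*e12, M * ~M = a^2 - b^2*e12^2 = a^2 + b^2.
So M^{-1} = ~M / (a^2 + b^2) = (a - b*e12)/(a^2 + b^2).
a^2 + b^2 = 16 + 1 = 17
Scalar part = 4/17 = 4/17
Bivector coeff = -1/17 = -1/17
M^{-1} = 4/17 - 1/17*e12


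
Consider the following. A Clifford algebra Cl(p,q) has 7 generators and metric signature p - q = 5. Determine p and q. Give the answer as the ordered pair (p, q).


We need p + q = 7 and p - q = 5.
Adding: 2p = 7 + 5 = 12, so p = 6.
Then q = 7 - 6 = 1.
(p, q) = (6, 1)


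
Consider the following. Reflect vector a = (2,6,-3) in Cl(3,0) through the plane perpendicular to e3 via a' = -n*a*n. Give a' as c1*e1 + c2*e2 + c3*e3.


Reflection formula: a' = -n*a*n, with n = e3 (unit vector, n^2 = 1).
For reflection through hyperplane perp to e3:
The component along e3 flips sign, others stay.
a = (2, 6, -3)
a' = (2, 6, 3)
a' = 2*e1 + 6*e2 + 3*e3


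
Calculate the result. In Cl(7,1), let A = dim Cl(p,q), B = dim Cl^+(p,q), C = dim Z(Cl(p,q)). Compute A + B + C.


n = 7 + 1 = 8
Total dim = 2^8 = 256
Even subalgebra dim = 2^7 = 128
n is even, so center dim = 1
Sum = 256 + 128 + 1 = 385


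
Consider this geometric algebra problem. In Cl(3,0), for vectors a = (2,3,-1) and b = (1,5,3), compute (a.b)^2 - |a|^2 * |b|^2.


a . b = 2*1 + 3*5 + (-1)*3
= 2 + 15 + (-3) = 14
|a|^2 = 2^2 + 3^2 + (-1)^2 = 14
|b|^2 = 1^2 + 5^2 + 3^2 = 35
(a.b)^2 = 14^2 = 196
|a|^2 * |b|^2 = 14 * 35 = 490
Result = 196 - 490 = -294


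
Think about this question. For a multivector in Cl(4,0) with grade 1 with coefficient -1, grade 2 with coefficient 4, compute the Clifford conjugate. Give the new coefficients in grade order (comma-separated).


Clifford conjugate sign for grade k: (-1)^(k(k+1)/2)
Grade 1: (-1)^(1*2/2) = (-1)^1 = -1, coeff -1 -> 1
Grade 2: (-1)^(2*3/2) = (-1)^3 = -1, coeff 4 -> -4
Conjugated coefficients: 1, -4


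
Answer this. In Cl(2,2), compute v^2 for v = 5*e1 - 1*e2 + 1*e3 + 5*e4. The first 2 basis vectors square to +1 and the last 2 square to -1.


v^2 = sum of c_i^2 * e_i^2
Positive signature terms (e_i^2 = +1): 5^2 + (-1)^2 = 26
Negative signature terms (e_j^2 = -1): 1^2 + 5^2 = 26
v^2 = 26 - 26 = 0


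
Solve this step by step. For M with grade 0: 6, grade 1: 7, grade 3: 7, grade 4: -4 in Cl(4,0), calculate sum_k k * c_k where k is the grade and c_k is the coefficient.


Grade-weighted sum = sum of grade_k * coefficient_k
0*6 = 0
1*7 = 7
3*7 = 21
4*(-4) = -16
Total = 0 + 7 + 21 + (-16) = 12


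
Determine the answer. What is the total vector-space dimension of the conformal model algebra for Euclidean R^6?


The conformal model of R^6 uses Cl(7,1): the 6 Euclidean generators plus two extra orthogonal generators e+ (e+^2 = +1) and e- (e-^2 = -1), from which the null vectors e0, einf are built.
Number of generators m = 6 + 2 = 8.
dim Cl(p,q) = 2^m = 2^8 = 256


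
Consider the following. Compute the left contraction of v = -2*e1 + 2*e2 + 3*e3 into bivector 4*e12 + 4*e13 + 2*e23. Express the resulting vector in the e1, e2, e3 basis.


Left contraction v _| B = <vB>_1 (grade-1 part of the geometric product vB).
Using e1_|e12 = e2, e2_|e12 = -e1, e1_|e13 = e3, e3_|e13 = -e1, e2_|e23 = e3, e3_|e23 = -e2:
e1 coeff: -v2*b12 - v3*b13 = -(2)*(4) - (3)*(4) = -20
e2 coeff: v1*b12 - v3*b23 = (-2)*(4) - (3)*(2) = -14
e3 coeff: v1*b13 + v2*b23 = (-2)*(4) + (2)*(2) = -4
v _| B = -20*e1 - 14*e2 - 4*e3


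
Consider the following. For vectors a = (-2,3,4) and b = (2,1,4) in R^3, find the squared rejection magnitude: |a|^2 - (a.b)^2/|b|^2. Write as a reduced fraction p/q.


|a|^2 = (-2)^2 + 3^2 + 4^2 = 29
|b|^2 = 2^2 + 1^2 + 4^2 = 21
a . b = (-2)*2 + 3*1 + 4*4 = 15
(a.b)^2 = 15^2 = 225
|rej|^2 = 29 - 225/21
= (609 - 225)/21
= 384/21
In lowest terms: 128/7


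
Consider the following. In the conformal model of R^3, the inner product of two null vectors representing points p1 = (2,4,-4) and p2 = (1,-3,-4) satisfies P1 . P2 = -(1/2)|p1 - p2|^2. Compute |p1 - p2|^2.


p1 - p2 = (1, 7, 0)
|p1 - p2|^2 = 1^2 + 7^2 + 0^2
= 1 + 49 + 0
= 50


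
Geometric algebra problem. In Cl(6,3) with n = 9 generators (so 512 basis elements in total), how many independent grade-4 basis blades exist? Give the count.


Number of grade-k basis blades in Cl(p,q) with n = p + q is C(n, k).
n = 6 + 3 = 9
C(9, 4) = 9! / (4! * 5!)
= 362880 / (24 * 120)
= 126


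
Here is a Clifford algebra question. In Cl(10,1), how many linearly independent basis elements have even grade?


Even subalgebra dimension = 2^(n-1)
n = 10 + 1 = 11
2^(11 - 1) = 2^10 = 1024
Verification: sum of C(11,k) for even k = 1 + 55 + 330 + 462 + 165 + 11 = 1024
Result = 1024


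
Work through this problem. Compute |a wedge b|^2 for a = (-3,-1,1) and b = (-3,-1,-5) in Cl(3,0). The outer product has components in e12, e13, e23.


a wedge b = (a1*b2 - a2*b1)*e12 + (a1*b3 - a3*b1)*e13 + (a2*b3 - a3*b2)*e23
e12 coeff: (-3)*(-1) - (-1)*(-3) = 3 - 3 = 0
e13 coeff: (-3)*(-5) - 1*(-3) = 15 - (-3) = 18
e23 coeff: (-1)*(-5) - 1*(-1) = 5 - (-1) = 6
|a wedge b|^2 = 0^2 + 18^2 + 6^2
= 0 + 324 + 36
= 360


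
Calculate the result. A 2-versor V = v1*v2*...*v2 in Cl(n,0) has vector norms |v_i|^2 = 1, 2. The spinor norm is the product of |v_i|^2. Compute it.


Spinor norm N(V) = |v1|^2 * |v2|^2 * ... * |v2|^2
= 1 * 2
Running product: 1, 2
N(V) = 2


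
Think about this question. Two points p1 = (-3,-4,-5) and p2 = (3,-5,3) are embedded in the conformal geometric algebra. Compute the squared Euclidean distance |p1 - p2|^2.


p1 - p2 = (-6, 1, -8)
|p1 - p2|^2 = (-6)^2 + 1^2 + (-8)^2
= 36 + 1 + 64
= 101


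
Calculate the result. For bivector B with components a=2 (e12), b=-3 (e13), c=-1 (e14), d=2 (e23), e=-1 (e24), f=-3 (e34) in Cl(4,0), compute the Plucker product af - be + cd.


Plucker relation: af - be + cd
a*f = 2*(-3) = -6
b*e = (-3)*(-1) = 3
c*d = (-1)*2 = -2
af - be + cd = -6 - 3 + (-2)
= -11


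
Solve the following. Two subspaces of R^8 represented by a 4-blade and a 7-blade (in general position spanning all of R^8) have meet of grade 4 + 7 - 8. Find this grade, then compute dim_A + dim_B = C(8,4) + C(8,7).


Meet grade = grade(A) + grade(B) - n
= 4 + 7 - 8 = 3
C(8,4) = 70
C(8,7) = 8
dim_A + dim_B = 70 + 8 = 78


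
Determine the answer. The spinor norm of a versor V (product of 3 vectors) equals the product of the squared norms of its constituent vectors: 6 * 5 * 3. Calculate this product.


Spinor norm N(V) = |v1|^2 * |v2|^2 * ... * |v3|^2
= 6 * 5 * 3
Running product: 6, 30, 90
N(V) = 90


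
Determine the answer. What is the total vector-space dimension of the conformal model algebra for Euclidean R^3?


The conformal model of R^3 uses Cl(4,1): the 3 Euclidean generators plus two extra orthogonal generators e+ (e+^2 = +1) and e- (e-^2 = -1), from which the null vectors e0, einf are built.
Number of generators m = 3 + 2 = 5.
dim Cl(p,q) = 2^m = 2^5 = 32


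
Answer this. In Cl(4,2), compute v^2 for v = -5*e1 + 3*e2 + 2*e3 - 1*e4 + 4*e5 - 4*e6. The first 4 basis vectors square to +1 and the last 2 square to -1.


v^2 = sum of c_i^2 * e_i^2
Positive signature terms (e_i^2 = +1): (-5)^2 + 3^2 + 2^2 + (-1)^2 = 39
Negative signature terms (e_j^2 = -1): 4^2 + (-4)^2 = 32
v^2 = 39 - 32 = 7


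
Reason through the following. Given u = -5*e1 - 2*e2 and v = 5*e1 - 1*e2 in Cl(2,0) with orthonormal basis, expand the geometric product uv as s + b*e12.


Expand: (-5*e1 - 2*e2)(5*e1 - 1*e2)
= (-5)*5*e1e1 + (-5)*(-1)*e1e2 + (-2)*5*e2e1 + (-2)*(-1)*e2e2
Using e1^2 = e2^2 = 1, e2e1 = -e1e2:
Scalar part s = (-5)*5 + (-2)*(-1) = -25 + 2 = -23
Bivector part b = (-5)*(-1) - (-2)*5 = 5 - (-10) = 15
uv = -23 + 15*e12


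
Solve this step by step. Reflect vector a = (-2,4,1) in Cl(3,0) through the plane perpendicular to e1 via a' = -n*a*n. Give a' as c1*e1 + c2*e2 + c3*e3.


Reflection formula: a' = -n*a*n, with n = e1 (unit vector, n^2 = 1).
For reflection through hyperplane perp to e1:
The component along e1 flips sign, others stay.
a = (-2, 4, 1)
a' = (2, 4, 1)
a' = 2*e1 + 4*e2 + 1*e3


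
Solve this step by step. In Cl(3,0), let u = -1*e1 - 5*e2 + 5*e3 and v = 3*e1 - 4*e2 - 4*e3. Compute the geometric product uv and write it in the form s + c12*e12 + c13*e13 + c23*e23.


In Cl(3,0): e_i^2 = 1, e_ie_j = -e_je_i for i != j.
Scalar part = u . v = (-1)*3 + (-5)*(-4) + 5*(-4)
= -3 + 20 + (-20) = -3
e12 coeff = (-1)*(-4) - (-5)*3 = 4 - (-15) = 19
e13 coeff = (-1)*(-4) - 5*3 = 4 - 15 = -11
e23 coeff = (-5)*(-4) - 5*(-4) = 20 - (-20) = 40
uv = -3 + 19*e12 - 11*e13 + 40*e23


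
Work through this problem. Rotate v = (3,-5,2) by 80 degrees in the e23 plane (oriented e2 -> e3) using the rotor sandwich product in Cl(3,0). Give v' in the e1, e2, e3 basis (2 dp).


Rotor R = cos(40deg) - sin(40deg)*e23
Rotation angle theta = 2 * 40 = 80 degrees in the e23 plane (e2 -> e3).
The component perpendicular to the plane (e1) is invariant: v'_1 = v1 = 3.00
cos(80deg) = 0.1736, sin(80deg) = 0.9848
v'_2 = v2*cos(theta) - v3*sin(theta) = -5*0.1736 - 2*0.9848 = -2.84
v'_3 = v2*sin(theta) + v3*cos(theta) = -5*0.9848 + 2*0.1736 = -4.58
v' = 3.00*e1 - 2.84*e2 - 4.58*e3


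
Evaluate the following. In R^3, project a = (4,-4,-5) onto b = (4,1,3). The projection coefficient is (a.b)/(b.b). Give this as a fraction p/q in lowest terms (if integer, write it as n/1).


Projection coefficient = (a . b) / (b . b)
a . b = 4*4 + (-4)*1 + (-5)*3
= 16 + (-4) + (-15) = -3
b . b = 4^2 + 1^2 + 3^2
= 16 + 1 + 9 = 26
Coefficient = -3/26
In lowest terms: -3/26


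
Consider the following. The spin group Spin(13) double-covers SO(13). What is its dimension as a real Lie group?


Spin(n) double-covers SO(n); both have Lie algebra so(n) of dimension n(n-1)/2.
n = 13
n(n-1) = 13 * 12 = 156
dim Spin(13) = 156/2 = 78


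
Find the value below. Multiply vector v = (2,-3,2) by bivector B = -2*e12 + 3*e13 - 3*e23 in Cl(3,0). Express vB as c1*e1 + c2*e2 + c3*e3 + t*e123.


vB has grade-1 (vector) and grade-3 (trivector) parts: vB = (v _| B) + (v ^ B).
Vector part <vB>_1:
  e1: -v2*b12 - v3*b13 = -(-3)*(-2) - (2)*(3) = -12
  e2: v1*b12 - v3*b23 = (2)*(-2) - (2)*(-3) = 2
  e3: v1*b13 + v2*b23 = (2)*(3) + (-3)*(-3) = 15
Trivector part <vB>_3:
  e123: v1*b23 - v2*b13 + v3*b12 = (2)*(-3) - (-3)*(3) + (2)*(-2) = -1
vB = -12*e1 + 2*e2 + 15*e3 - 1*e123


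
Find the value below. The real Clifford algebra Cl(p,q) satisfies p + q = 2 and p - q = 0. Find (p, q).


We need p + q = 2 and p - q = 0.
Adding: 2p = 2 + 0 = 2, so p = 1.
Then q = 2 - 1 = 1.
(p, q) = (1, 1)


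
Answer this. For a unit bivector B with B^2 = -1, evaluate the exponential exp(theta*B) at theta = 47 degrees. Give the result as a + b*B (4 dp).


For a unit bivector B with B^2 = -1, the exponential series gives
e^(theta*B) = cos(theta) + sin(theta)*B (the GA analogue of Euler's formula).
theta = 47 degrees = 0.820305 rad
cos(47 deg) = 0.6820
sin(47 deg) = 0.7314
exp(theta*B) = 0.6820 + 0.7314*B


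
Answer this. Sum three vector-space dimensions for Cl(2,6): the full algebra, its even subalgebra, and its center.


n = 2 + 6 = 8
Total dim = 2^8 = 256
Even subalgebra dim = 2^7 = 128
n is even, so center dim = 1
Sum = 256 + 128 + 1 = 385


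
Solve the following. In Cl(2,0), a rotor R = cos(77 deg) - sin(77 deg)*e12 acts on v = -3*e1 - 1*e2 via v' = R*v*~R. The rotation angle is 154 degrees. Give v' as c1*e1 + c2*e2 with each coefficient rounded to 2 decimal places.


Rotor R = cos(77deg) - sin(77deg)*e12
Rotation angle theta = 2 * 77 = 154 degrees
v' = R*v*~R rotates v by theta.
cos(154deg) = -0.8988, sin(154deg) = 0.4384
v'_1 = -3*cos(154deg) - (-1)*sin(154deg)
= -3*(-0.8988) - (-1)*0.4384
= 3.13
v'_2 = -3*sin(154deg) + (-1)*cos(154deg)
= -3*0.4384 + (-1)*(-0.8988)
= -0.42
v' = 3.13*e1 - 0.42*e2


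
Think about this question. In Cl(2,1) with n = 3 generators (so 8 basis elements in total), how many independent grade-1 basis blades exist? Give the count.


Number of grade-k basis blades in Cl(p,q) with n = p + q is C(n, k).
n = 2 + 1 = 3
C(3, 1) = 3! / (1! * 2!)
= 6 / (1 * 2)
= 3


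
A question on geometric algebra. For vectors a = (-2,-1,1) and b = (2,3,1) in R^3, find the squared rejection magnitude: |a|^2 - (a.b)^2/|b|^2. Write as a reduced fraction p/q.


|a|^2 = (-2)^2 + (-1)^2 + 1^2 = 6
|b|^2 = 2^2 + 3^2 + 1^2 = 14
a . b = (-2)*2 + (-1)*3 + 1*1 = -6
(a.b)^2 = (-6)^2 = 36
|rej|^2 = 6 - 36/14
= (84 - 36)/14
= 48/14
In lowest terms: 24/7


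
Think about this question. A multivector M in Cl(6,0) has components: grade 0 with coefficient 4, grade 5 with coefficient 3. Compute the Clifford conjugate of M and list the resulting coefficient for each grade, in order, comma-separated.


Clifford conjugate sign for grade k: (-1)^(k(k+1)/2)
Grade 0: (-1)^(0*1/2) = (-1)^0 = 1, coeff 4 -> 4
Grade 5: (-1)^(5*6/2) = (-1)^15 = -1, coeff 3 -> -3
Conjugated coefficients: 4, -3


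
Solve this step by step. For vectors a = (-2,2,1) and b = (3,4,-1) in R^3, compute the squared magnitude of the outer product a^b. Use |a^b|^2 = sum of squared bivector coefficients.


a wedge b = (a1*b2 - a2*b1)*e12 + (a1*b3 - a3*b1)*e13 + (a2*b3 - a3*b2)*e23
e12 coeff: (-2)*4 - 2*3 = -8 - 6 = -14
e13 coeff: (-2)*(-1) - 1*3 = 2 - 3 = -1
e23 coeff: 2*(-1) - 1*4 = -2 - 4 = -6
|a wedge b|^2 = (-14)^2 + (-1)^2 + (-6)^2
= 196 + 1 + 36
= 233
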